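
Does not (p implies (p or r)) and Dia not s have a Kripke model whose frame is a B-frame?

Unsatisfiable

1. not (p implies (p or r)) and Dia not s, u
2. not (p implies (p or r)), u   [and-rule on 1]
3. Dia not s, u   [and-rule on 1]
4. p, u   [neg-implies-rule on 2]
5. not (p or r), u   [neg-implies-rule on 2]
6. not p, u   [neg-or-rule on 5]
7. not r, u   [neg-or-rule on 5]
Accessibility: uRu
Branch closes: p and not p both at u.
All branches of the tableau close; one closing branch shown above.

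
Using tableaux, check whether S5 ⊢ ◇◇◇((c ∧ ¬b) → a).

Tableau for the negation ¬◇◇◇((c ∧ ¬b) → a):
1. ¬◇◇◇((c ∧ ¬b) → a), u
2. ¬◇◇((c ∧ ¬b) → a), u   [¬◇-rule on 1 via uRu]
3. ¬◇((c ∧ ¬b) → a), u   [¬◇-rule on 2 via uRu]
4. ¬((c ∧ ¬b) → a), u   [¬◇-rule on 3 via uRu]
5. c ∧ ¬b, u   [¬→-rule on 4]
6. ¬a, u   [¬→-rule on 4]
7. c, u   [∧-rule on 5]
8. ¬b, u   [∧-rule on 5]
Accessibility: uRu
The negation has an open branch (countermodel exists).

No, not valid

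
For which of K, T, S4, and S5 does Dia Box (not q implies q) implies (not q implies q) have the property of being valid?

S5-tableau for the negation not (Dia Box (not q implies q) implies (not q implies q)):
1. not (Dia Box (not q implies q) implies (not q implies q)), u
2. Dia Box (not q implies q), u
3. not (not q implies q), u
4. not q, u
5. Box (not q implies q), v
6. not q implies q, u
7. not q implies q, v
8. q, u
Accessibility: uRu, uRv, vRu, vRv
Branch closes: q and not q both at u.
Every branch closes (one shown): valid in S5.
S4-tableau for the negation not (Dia Box (not q implies q) implies (not q implies q)):
1. not (Dia Box (not q implies q) implies (not q implies q)), u
2. Dia Box (not q implies q), u
3. not (not q implies q), u
4. not q, u
5. Box (not q implies q), v
6. not q implies q, v
7. q, v
Accessibility: uRu, uRv, vRv
Complete open branch: countermodel on an S4-frame, so not valid in S4, nor in K, T (the same frame is also a K-frame and a T-frame).

S5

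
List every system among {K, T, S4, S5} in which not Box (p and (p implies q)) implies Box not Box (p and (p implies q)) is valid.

S5

S4-tableau for the negation not (not Box (p and (p implies q)) implies Box not Box (p and (p implies q))):
1. not (not Box (p and (p implies q)) implies Box not Box (p and (p implies q))), 0
2. not Box (p and (p implies q)), 0
3. not Box not Box (p and (p implies q)), 0
4. not (p and (p implies q)), 1
5. not (p implies q), 1
6. p, 1
7. not q, 1
8. Box (p and (p implies q)), 2
9. p and (p implies q), 2
10. p, 2
11. p implies q, 2
12. q, 2
Accessibility: 0R0, 0R1, 0R2, 1R1, 2R2
Complete open branch: countermodel on an S4-frame, so not valid in S4, nor in K, T (the same frame is also a K-frame and a T-frame).
S5-tableau for the negation not (not Box (p and (p implies q)) implies Box not Box (p and (p implies q))):
1. not (not Box (p and (p implies q)) implies Box not Box (p and (p implies q))), 0
2. not Box (p and (p implies q)), 0
3. not Box not Box (p and (p implies q)), 0
4. not (p and (p implies q)), 1
5. not (p implies q), 1
6. p, 1
7. not q, 1
8. Box (p and (p implies q)), 2
9. p and (p implies q), 0
10. p, 0
11. p implies q, 0
12. p and (p implies q), 1
13. p implies q, 1
14. p and (p implies q), 2
15. p, 2
16. p implies q, 2
17. q, 0
18. q, 1
Accessibility: 0R0, 0R1, 0R2, 1R0, 1R1, 1R2, 2R0, 2R1, 2R2
Branch closes: q and not q both at 1.
Every branch closes (one shown): valid in S5.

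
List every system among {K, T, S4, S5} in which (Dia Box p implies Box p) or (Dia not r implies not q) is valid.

S5

S4-tableau for the negation not ((Dia Box p implies Box p) or (Dia not r implies not q)):
1. not ((Dia Box p implies Box p) or (Dia not r implies not q)), u
2. not (Dia Box p implies Box p), u
3. not (Dia not r implies not q), u
4. Dia Box p, u
5. not Box p, u
6. Dia not r, u
7. q, u
8. Box p, v
9. p, v
10. not p, w
11. not r, x
Accessibility: uRu, uRv, uRw, uRx, vRv, wRw, xRx
Complete open branch: countermodel on an S4-frame, so not valid in S4, nor in K, T (the same frame is also a K-frame and a T-frame).
S5-tableau for the negation not ((Dia Box p implies Box p) or (Dia not r implies not q)):
1. not ((Dia Box p implies Box p) or (Dia not r implies not q)), u
2. not (Dia Box p implies Box p), u
3. not (Dia not r implies not q), u
4. Dia Box p, u
5. not Box p, u
6. Dia not r, u
7. q, u
8. Box p, v
9. p, u
10. p, v
11. not p, w
12. p, w
Accessibility: uRu, uRv, uRw, vRu, vRv, vRw, wRu, wRv, wRw
Branch closes: p and not p both at w.
Every branch closes (one shown): valid in S5.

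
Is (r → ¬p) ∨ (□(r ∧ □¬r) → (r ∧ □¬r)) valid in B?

Valid

Tableau for the negation ¬((r → ¬p) ∨ (□(r ∧ □¬r) → (r ∧ □¬r))):
1. ¬((r → ¬p) ∨ (□(r ∧ □¬r) → (r ∧ □¬r))), u
2. ¬(r → ¬p), u   [¬∨-rule on 1]
3. ¬(□(r ∧ □¬r) → (r ∧ □¬r)), u   [¬∨-rule on 1]
4. r, u   [¬→-rule on 2]
5. p, u   [¬→-rule on 2]
6. □(r ∧ □¬r), u   [¬→-rule on 3]
7. ¬(r ∧ □¬r), u   [¬→-rule on 3]
8. r ∧ □¬r, u   [□-rule on 6 via uRu]
9. □¬r, u   [∧-rule on 8]
10. ¬r, u   [□-rule on 9 via uRu]
Accessibility: uRu
Branch closes: r and ¬r both at u.
Every branch of the negation's tableau closes; the branch above is one of them.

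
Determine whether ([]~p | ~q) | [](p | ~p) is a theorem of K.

Tableau for the negation ~(([]~p | ~q) | [](p | ~p)):
1. ~(([]~p | ~q) | [](p | ~p)), 0
2. ~([]~p | ~q), 0   [~|-rule on 1]
3. ~[](p | ~p), 0   [~|-rule on 1]
4. ~[]~p, 0   [~|-rule on 2]
5. q, 0   [~|-rule on 2]
6. ~(p | ~p), 1   [~[]-rule on 3: fresh world 1, 0R1]
7. ~p, 1   [~|-rule on 6]
8. p, 1   [~|-rule on 6]
Accessibility: 0R1
Branch closes: p and ~p both at 1.
All branches of the negation close; one closing branch shown above.

Valid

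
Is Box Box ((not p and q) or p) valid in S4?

No, not valid

Tableau for the negation not Box Box ((not p and q) or p):
1. not Box Box ((not p and q) or p), 0
2. not Box ((not p and q) or p), 1
3. not ((not p and q) or p), 2
4. not (not p and q), 2
5. not p, 2
6. not q, 2
Accessibility: 0R0, 0R1, 0R2, 1R1, 1R2, 2R2
The negation has an open branch (countermodel exists).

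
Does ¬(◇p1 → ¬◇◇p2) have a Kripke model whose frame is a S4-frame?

1. ¬(◇p1 → ¬◇◇p2), u
2. ◇p1, u   [¬→-rule on 1]
3. ◇◇p2, u   [¬→-rule on 1]
4. p1, v   [◇-rule on 2: fresh world v, uRv]
5. ◇p2, w   [◇-rule on 3: fresh world w, uRw]
6. p2, x   [◇-rule on 5: fresh world x, wRx]
Accessibility: uRu, uRv, uRw, uRx, vRv, wRw, wRx, xRx

Satisfiable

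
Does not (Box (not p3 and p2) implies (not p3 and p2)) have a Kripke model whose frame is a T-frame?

Unsatisfiable

1. not (Box (not p3 and p2) implies (not p3 and p2)), 0
2. Box (not p3 and p2), 0
3. not (not p3 and p2), 0
4. not p3 and p2, 0
5. not p3, 0
6. p2, 0
7. not p2, 0
Accessibility: 0R0
Branch closes: p2 and not p2 both at 0.
(One branch shown.) All branches close.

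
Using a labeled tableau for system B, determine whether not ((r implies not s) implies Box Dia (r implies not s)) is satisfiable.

1. not ((r implies not s) implies Box Dia (r implies not s)), 0
2. r implies not s, 0   [neg-implies-rule on 1]
3. not Box Dia (r implies not s), 0   [neg-implies-rule on 1]
4. not s, 0   [implies-rule on 2 (branches; this branch)]
5. not Dia (r implies not s), 1   [neg-Box-rule on 3: fresh world 1, 0R1]
6. not (r implies not s), 0   [neg-Dia-rule on 5 via 1R0]
7. r, 0   [neg-implies-rule on 6]
8. s, 0   [neg-implies-rule on 6]
Accessibility: 0R0, 0R1, 1R0, 1R1
Branch closes: s and not s both at 0.
Every branch closes; the branch above is one of them.

Unsatisfiable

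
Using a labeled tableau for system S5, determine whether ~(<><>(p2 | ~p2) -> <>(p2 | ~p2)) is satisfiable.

Unsatisfiable

1. ~(<><>(p2 | ~p2) -> <>(p2 | ~p2)), w0
2. <><>(p2 | ~p2), w0
3. ~<>(p2 | ~p2), w0
4. ~(p2 | ~p2), w0
5. ~p2, w0
6. p2, w0
Accessibility: w0Rw0
Branch closes: p2 and ~p2 both at w0.
All branches of the tableau close; one closing branch shown above.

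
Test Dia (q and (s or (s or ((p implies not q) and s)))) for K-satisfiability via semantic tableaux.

Yes, satisfiable

1. Dia (q and (s or (s or ((p implies not q) and s)))), w0
2. q and (s or (s or ((p implies not q) and s))), w1
3. q, w1
4. s or (s or ((p implies not q) and s)), w1
5. s or ((p implies not q) and s), w1
6. (p implies not q) and s, w1
7. p implies not q, w1
8. s, w1
9. not p, w1
Accessibility: w0Rw1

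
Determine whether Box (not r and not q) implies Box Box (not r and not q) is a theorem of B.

Not valid

Tableau for the negation not (Box (not r and not q) implies Box Box (not r and not q)):
1. not (Box (not r and not q) implies Box Box (not r and not q)), 0
2. Box (not r and not q), 0   [neg-implies-rule on 1]
3. not Box Box (not r and not q), 0   [neg-implies-rule on 1]
4. not r and not q, 0   [Box-rule on 2 via 0R0]
5. not r, 0   [and-rule on 4]
6. not q, 0   [and-rule on 4]
7. not Box (not r and not q), 1   [neg-Box-rule on 3: fresh world 1, 0R1]
8. not r and not q, 1   [Box-rule on 2 via 0R1]
9. not r, 1   [and-rule on 8]
10. not q, 1   [and-rule on 8]
11. not (not r and not q), 2   [neg-Box-rule on 7: fresh world 2, 1R2]
12. q, 2   [neg-and-rule on 11 (branches; this branch)]
Accessibility: 0R0, 0R1, 1R0, 1R1, 1R2, 2R1, 2R2
The negation has an open branch (countermodel exists).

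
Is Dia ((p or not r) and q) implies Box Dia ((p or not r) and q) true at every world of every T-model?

No, not valid

Tableau for the negation not (Dia ((p or not r) and q) implies Box Dia ((p or not r) and q)):
1. not (Dia ((p or not r) and q) implies Box Dia ((p or not r) and q)), 0
2. Dia ((p or not r) and q), 0   [neg-implies-rule on 1]
3. not Box Dia ((p or not r) and q), 0   [neg-implies-rule on 1]
4. (p or not r) and q, 1   [Dia-rule on 2: fresh world 1, 0R1]
5. p or not r, 1   [and-rule on 4]
6. q, 1   [and-rule on 4]
7. not r, 1   [or-rule on 5 (branches; this branch)]
8. not Dia ((p or not r) and q), 2   [neg-Box-rule on 3: fresh world 2, 0R2]
9. not ((p or not r) and q), 2   [neg-Dia-rule on 8 via 2R2]
10. not q, 2   [neg-and-rule on 9 (branches; this branch)]
Accessibility: 0R0, 0R1, 0R2, 1R1, 2R2
The negation has an open branch (countermodel exists).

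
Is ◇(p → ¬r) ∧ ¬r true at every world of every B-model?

Tableau for the negation ¬(◇(p → ¬r) ∧ ¬r):
1. ¬(◇(p → ¬r) ∧ ¬r), w0
2. r, w0
Accessibility: w0Rw0
The negation has an open branch (countermodel exists).

No, not valid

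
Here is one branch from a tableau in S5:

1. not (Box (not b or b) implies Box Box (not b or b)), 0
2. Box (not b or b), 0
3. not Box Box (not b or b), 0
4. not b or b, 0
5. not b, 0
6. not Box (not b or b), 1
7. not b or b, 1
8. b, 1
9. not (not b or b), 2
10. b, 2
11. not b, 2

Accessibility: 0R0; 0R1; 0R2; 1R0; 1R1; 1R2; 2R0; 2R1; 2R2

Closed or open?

Yes, closed

Both b and not b appear at 2.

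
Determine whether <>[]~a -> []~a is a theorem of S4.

Tableau for the negation ~(<>[]~a -> []~a):
1. ~(<>[]~a -> []~a), 0
2. <>[]~a, 0   [~->-rule on 1]
3. ~[]~a, 0   [~->-rule on 1]
4. []~a, 1   [<>-rule on 2: fresh world 1, 0R1]
5. ~a, 1   [[]-rule on 4 via 1R1]
6. a, 2   [~[]-rule on 3: fresh world 2, 0R2]
Accessibility: 0R0, 0R1, 0R2, 1R1, 2R2
The negation has an open branch (countermodel exists).

Not valid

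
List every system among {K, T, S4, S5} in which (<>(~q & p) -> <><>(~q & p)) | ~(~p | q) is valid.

T, S4, S5

K-tableau for the negation ~((<>(~q & p) -> <><>(~q & p)) | ~(~p | q)):
1. ~((<>(~q & p) -> <><>(~q & p)) | ~(~p | q)), w0
2. ~(<>(~q & p) -> <><>(~q & p)), w0
3. ~p | q, w0
4. <>(~q & p), w0
5. ~<><>(~q & p), w0
6. q, w0
7. ~q & p, w1
8. ~q, w1
9. p, w1
10. ~<>(~q & p), w1
Accessibility: w0Rw1
Complete open branch: countermodel on a K-frame, so not valid in K.
T-tableau for the negation ~((<>(~q & p) -> <><>(~q & p)) | ~(~p | q)):
1. ~((<>(~q & p) -> <><>(~q & p)) | ~(~p | q)), w0
2. ~(<>(~q & p) -> <><>(~q & p)), w0
3. ~p | q, w0
4. <>(~q & p), w0
5. ~<><>(~q & p), w0
6. ~<>(~q & p), w0
7. ~(~q & p), w0
8. q, w0
9. ~p, w0
10. ~q & p, w1
11. ~q, w1
12. p, w1
13. ~<>(~q & p), w1
14. ~(~q & p), w1
15. ~p, w1
Accessibility: w0Rw0, w0Rw1, w1Rw1
Branch closes: p and ~p both at w1.
Every branch closes (one shown): valid in T, hence also in S4, S5 (every theorem of T is a theorem of S4 and S5).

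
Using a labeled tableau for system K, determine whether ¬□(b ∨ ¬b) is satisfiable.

Unsatisfiable

1. ¬□(b ∨ ¬b), 0
2. ¬(b ∨ ¬b), 1
3. ¬b, 1
4. b, 1
Accessibility: 0R1
Branch closes: b and ¬b both at 1.
All branches of the tableau close; one closing branch shown above.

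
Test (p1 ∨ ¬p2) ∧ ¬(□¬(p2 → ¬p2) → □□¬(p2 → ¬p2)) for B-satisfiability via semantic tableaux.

Satisfiable

1. (p1 ∨ ¬p2) ∧ ¬(□¬(p2 → ¬p2) → □□¬(p2 → ¬p2)), w0
2. p1 ∨ ¬p2, w0
3. ¬(□¬(p2 → ¬p2) → □□¬(p2 → ¬p2)), w0
4. □¬(p2 → ¬p2), w0
5. ¬□□¬(p2 → ¬p2), w0
6. ¬(p2 → ¬p2), w0
7. p2, w0
8. p1, w0
9. ¬□¬(p2 → ¬p2), w1
10. ¬(p2 → ¬p2), w1
11. p2, w1
12. p2 → ¬p2, w2
13. ¬p2, w2
Accessibility: w0Rw0, w0Rw1, w1Rw0, w1Rw1, w1Rw2, w2Rw1, w2Rw2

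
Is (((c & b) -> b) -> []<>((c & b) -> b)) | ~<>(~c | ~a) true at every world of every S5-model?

Yes, valid

Tableau for the negation ~((((c & b) -> b) -> []<>((c & b) -> b)) | ~<>(~c | ~a)):
1. ~((((c & b) -> b) -> []<>((c & b) -> b)) | ~<>(~c | ~a)), 0
2. ~(((c & b) -> b) -> []<>((c & b) -> b)), 0   [~|-rule on 1]
3. <>(~c | ~a), 0   [~|-rule on 1]
4. (c & b) -> b, 0   [~->-rule on 2]
5. ~[]<>((c & b) -> b), 0   [~->-rule on 2]
6. ~(c & b), 0   [->-rule on 4 (branches; this branch)]
7. ~b, 0   [~&-rule on 6 (branches; this branch)]
8. ~c | ~a, 1   [<>-rule on 3: fresh world 1, 0R1]
9. ~a, 1   [|-rule on 8 (branches; this branch)]
10. ~<>((c & b) -> b), 2   [~[]-rule on 5: fresh world 2, 0R2]
11. ~((c & b) -> b), 0   [~<>-rule on 10 via 2R0]
12. c & b, 0   [~->-rule on 11]
13. c, 0   [&-rule on 12]
14. b, 0   [&-rule on 12]
Accessibility: 0R0, 0R1, 0R2, 1R0, 1R1, 1R2, 2R0, 2R1, 2R2
Branch closes: b and ~b both at 0.
All branches of the negation close; one closing branch shown above.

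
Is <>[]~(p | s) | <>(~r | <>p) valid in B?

Tableau for the negation ~(<>[]~(p | s) | <>(~r | <>p)):
1. ~(<>[]~(p | s) | <>(~r | <>p)), 0
2. ~<>[]~(p | s), 0
3. ~<>(~r | <>p), 0
4. ~[]~(p | s), 0
5. ~(~r | <>p), 0
6. r, 0
7. ~<>p, 0
8. ~p, 0
9. p | s, 1
10. ~[]~(p | s), 1
11. ~(~r | <>p), 1
12. r, 1
13. ~<>p, 1
14. ~p, 1
15. s, 1
16. p | s, 2
17. ~p, 2
18. s, 2
Accessibility: 0R0, 0R1, 1R0, 1R1, 1R2, 2R1, 2R2
The negation has an open branch (countermodel exists).

Invalid (countermodel exists)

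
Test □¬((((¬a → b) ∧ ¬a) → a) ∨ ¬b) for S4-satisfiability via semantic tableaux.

1. □¬((((¬a → b) ∧ ¬a) → a) ∨ ¬b), 0
2. ¬((((¬a → b) ∧ ¬a) → a) ∨ ¬b), 0
3. ¬(((¬a → b) ∧ ¬a) → a), 0
4. b, 0
5. (¬a → b) ∧ ¬a, 0
6. ¬a, 0
7. ¬a → b, 0
Accessibility: 0R0

Satisfiable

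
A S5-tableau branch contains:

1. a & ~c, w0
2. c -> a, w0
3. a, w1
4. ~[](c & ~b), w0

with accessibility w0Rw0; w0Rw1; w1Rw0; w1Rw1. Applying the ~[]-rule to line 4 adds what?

a fresh world w2 with w0Rw2, and ~(c & ~b) at w2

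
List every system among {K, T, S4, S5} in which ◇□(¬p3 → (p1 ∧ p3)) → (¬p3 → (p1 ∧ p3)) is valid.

S4-tableau for the negation ¬(◇□(¬p3 → (p1 ∧ p3)) → (¬p3 → (p1 ∧ p3))):
1. ¬(◇□(¬p3 → (p1 ∧ p3)) → (¬p3 → (p1 ∧ p3))), 0
2. ◇□(¬p3 → (p1 ∧ p3)), 0
3. ¬(¬p3 → (p1 ∧ p3)), 0
4. ¬p3, 0
5. ¬(p1 ∧ p3), 0
6. □(¬p3 → (p1 ∧ p3)), 1
7. ¬p3 → (p1 ∧ p3), 1
8. p1 ∧ p3, 1
9. p1, 1
10. p3, 1
Accessibility: 0R0, 0R1, 1R1
Complete open branch: countermodel on an S4-frame, so not valid in S4, nor in K, T (the same frame is also a K-frame and a T-frame).
S5-tableau for the negation ¬(◇□(¬p3 → (p1 ∧ p3)) → (¬p3 → (p1 ∧ p3))):
1. ¬(◇□(¬p3 → (p1 ∧ p3)) → (¬p3 → (p1 ∧ p3))), 0
2. ◇□(¬p3 → (p1 ∧ p3)), 0
3. ¬(¬p3 → (p1 ∧ p3)), 0
4. ¬p3, 0
5. ¬(p1 ∧ p3), 0
6. □(¬p3 → (p1 ∧ p3)), 1
7. ¬p3 → (p1 ∧ p3), 0
8. ¬p3 → (p1 ∧ p3), 1
9. p1 ∧ p3, 0
10. p1, 0
11. p3, 0
Accessibility: 0R0, 0R1, 1R0, 1R1
Branch closes: p3 and ¬p3 both at 0.
Every branch closes (one shown): valid in S5.

S5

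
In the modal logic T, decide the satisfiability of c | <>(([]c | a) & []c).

Yes, satisfiable

1. c | <>(([]c | a) & []c), 0
2. <>(([]c | a) & []c), 0   [|-rule on 1 (branches; this branch)]
3. ([]c | a) & []c, 1   [<>-rule on 2: fresh world 1, 0R1]
4. []c | a, 1   [&-rule on 3]
5. []c, 1   [&-rule on 3]
6. c, 1   [[]-rule on 5 via 1R1]
7. a, 1   [|-rule on 4 (branches; this branch)]
Accessibility: 0R0, 0R1, 1R1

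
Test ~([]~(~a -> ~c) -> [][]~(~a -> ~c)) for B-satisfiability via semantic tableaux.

1. ~([]~(~a -> ~c) -> [][]~(~a -> ~c)), w0
2. []~(~a -> ~c), w0
3. ~[][]~(~a -> ~c), w0
4. ~(~a -> ~c), w0
5. ~a, w0
6. c, w0
7. ~[]~(~a -> ~c), w1
8. ~(~a -> ~c), w1
9. ~a, w1
10. c, w1
11. ~a -> ~c, w2
12. ~c, w2
Accessibility: w0Rw0, w0Rw1, w1Rw0, w1Rw1, w1Rw2, w2Rw1, w2Rw2

Yes, satisfiable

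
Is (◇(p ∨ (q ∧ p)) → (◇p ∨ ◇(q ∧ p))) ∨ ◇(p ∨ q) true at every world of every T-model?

Valid in T

Tableau for the negation ¬((◇(p ∨ (q ∧ p)) → (◇p ∨ ◇(q ∧ p))) ∨ ◇(p ∨ q)):
1. ¬((◇(p ∨ (q ∧ p)) → (◇p ∨ ◇(q ∧ p))) ∨ ◇(p ∨ q)), 0
2. ¬(◇(p ∨ (q ∧ p)) → (◇p ∨ ◇(q ∧ p))), 0   [¬∨-rule on 1]
3. ¬◇(p ∨ q), 0   [¬∨-rule on 1]
4. ◇(p ∨ (q ∧ p)), 0   [¬→-rule on 2]
5. ¬(◇p ∨ ◇(q ∧ p)), 0   [¬→-rule on 2]
6. ¬◇p, 0   [¬∨-rule on 5]
7. ¬◇(q ∧ p), 0   [¬∨-rule on 5]
8. ¬(p ∨ q), 0   [¬◇-rule on 3 via 0R0]
9. ¬p, 0   [¬∨-rule on 8]
10. ¬q, 0   [¬∨-rule on 8]
11. ¬(q ∧ p), 0   [¬◇-rule on 7 via 0R0]
12. p ∨ (q ∧ p), 1   [◇-rule on 4: fresh world 1, 0R1]
13. ¬(p ∨ q), 1   [¬◇-rule on 3 via 0R1]
14. ¬p, 1   [¬∨-rule on 13]
15. ¬q, 1   [¬∨-rule on 13]
16. ¬(q ∧ p), 1   [¬◇-rule on 7 via 0R1]
17. q ∧ p, 1   [∨-rule on 12 (branches; this branch)]
18. q, 1   [∧-rule on 17]
19. p, 1   [∧-rule on 17]
Accessibility: 0R0, 0R1, 1R1
Branch closes: q and ¬q both at 1.
All branches of the negation close; one closing branch shown above.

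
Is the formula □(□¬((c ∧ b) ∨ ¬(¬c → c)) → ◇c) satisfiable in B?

Satisfiable (open branch found)

1. □(□¬((c ∧ b) ∨ ¬(¬c → c)) → ◇c), 0
2. □¬((c ∧ b) ∨ ¬(¬c → c)) → ◇c, 0
3. ◇c, 0
4. c, 1
5. □¬((c ∧ b) ∨ ¬(¬c → c)) → ◇c, 1
6. ◇c, 1
7. c, 2
Accessibility: 0R0, 0R1, 1R0, 1R1, 1R2, 2R1, 2R2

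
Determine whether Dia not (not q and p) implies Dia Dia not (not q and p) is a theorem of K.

Invalid (countermodel exists)

Tableau for the negation not (Dia not (not q and p) implies Dia Dia not (not q and p)):
1. not (Dia not (not q and p) implies Dia Dia not (not q and p)), w0
2. Dia not (not q and p), w0   [neg-implies-rule on 1]
3. not Dia Dia not (not q and p), w0   [neg-implies-rule on 1]
4. not (not q and p), w1   [Dia-rule on 2: fresh world w1, w0Rw1]
5. not Dia not (not q and p), w1   [neg-Dia-rule on 3 via w0Rw1]
6. not p, w1   [neg-and-rule on 4 (branches; this branch)]
Accessibility: w0Rw1
The negation has an open branch (countermodel exists).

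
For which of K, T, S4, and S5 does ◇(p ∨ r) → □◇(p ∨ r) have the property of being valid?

S5

S5-tableau for the negation ¬(◇(p ∨ r) → □◇(p ∨ r)):
1. ¬(◇(p ∨ r) → □◇(p ∨ r)), 0
2. ◇(p ∨ r), 0
3. ¬□◇(p ∨ r), 0
4. p ∨ r, 1
5. r, 1
6. ¬◇(p ∨ r), 2
7. ¬(p ∨ r), 0
8. ¬p, 0
9. ¬r, 0
10. ¬(p ∨ r), 1
11. ¬p, 1
12. ¬r, 1
Accessibility: 0R0, 0R1, 0R2, 1R0, 1R1, 1R2, 2R0, 2R1, 2R2
Branch closes: r and ¬r both at 1.
Every branch closes (one shown): valid in S5.
S4-tableau for the negation ¬(◇(p ∨ r) → □◇(p ∨ r)):
1. ¬(◇(p ∨ r) → □◇(p ∨ r)), 0
2. ◇(p ∨ r), 0
3. ¬□◇(p ∨ r), 0
4. p ∨ r, 1
5. r, 1
6. ¬◇(p ∨ r), 2
7. ¬(p ∨ r), 2
8. ¬p, 2
9. ¬r, 2
Accessibility: 0R0, 0R1, 0R2, 1R1, 2R2
Complete open branch: countermodel on an S4-frame, so not valid in S4, nor in K, T (the same frame is also a K-frame and a T-frame).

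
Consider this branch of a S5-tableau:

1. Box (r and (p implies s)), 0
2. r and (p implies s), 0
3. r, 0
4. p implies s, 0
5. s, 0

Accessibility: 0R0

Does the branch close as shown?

No world carries both an atom and its negation.

Open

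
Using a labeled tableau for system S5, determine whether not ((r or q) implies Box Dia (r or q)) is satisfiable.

Unsatisfiable (every branch closes)

1. not ((r or q) implies Box Dia (r or q)), 0
2. r or q, 0
3. not Box Dia (r or q), 0
4. q, 0
5. not Dia (r or q), 1
6. not (r or q), 0
7. not r, 0
8. not q, 0
Accessibility: 0R0, 0R1, 1R0, 1R1
Branch closes: q and not q both at 0.
Every branch closes; the branch above is one of them.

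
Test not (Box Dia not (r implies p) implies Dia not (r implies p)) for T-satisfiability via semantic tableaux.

1. not (Box Dia not (r implies p) implies Dia not (r implies p)), w0
2. Box Dia not (r implies p), w0   [neg-implies-rule on 1]
3. not Dia not (r implies p), w0   [neg-implies-rule on 1]
4. Dia not (r implies p), w0   [Box-rule on 2 via w0Rw0]
5. r implies p, w0   [neg-Dia-rule on 3 via w0Rw0]
6. p, w0   [implies-rule on 5 (branches; this branch)]
7. not (r implies p), w1   [Dia-rule on 4: fresh world w1, w0Rw1]
8. r, w1   [neg-implies-rule on 7]
9. not p, w1   [neg-implies-rule on 7]
10. Dia not (r implies p), w1   [Box-rule on 2 via w0Rw1]
11. r implies p, w1   [neg-Dia-rule on 3 via w0Rw1]
12. p, w1   [implies-rule on 11 (branches; this branch)]
Accessibility: w0Rw0, w0Rw1, w1Rw1
Branch closes: p and not p both at w1.
All branches of the tableau close; one closing branch shown above.

No, unsatisfiable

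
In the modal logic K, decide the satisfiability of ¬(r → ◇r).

1. ¬(r → ◇r), u
2. r, u
3. ¬◇r, u

Yes, satisfiable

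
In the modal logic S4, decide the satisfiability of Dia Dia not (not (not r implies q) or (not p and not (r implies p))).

1. Dia Dia not (not (not r implies q) or (not p and not (r implies p))), u
2. Dia not (not (not r implies q) or (not p and not (r implies p))), v
3. not (not (not r implies q) or (not p and not (r implies p))), w
4. not r implies q, w
5. not (not p and not (r implies p)), w
6. q, w
7. r implies p, w
8. p, w
Accessibility: uRu, uRv, uRw, vRv, vRw, wRw

Satisfiable (open branch found)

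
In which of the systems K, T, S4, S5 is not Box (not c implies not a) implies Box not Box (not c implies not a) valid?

S5-tableau for the negation not (not Box (not c implies not a) implies Box not Box (not c implies not a)):
1. not (not Box (not c implies not a) implies Box not Box (not c implies not a)), w0
2. not Box (not c implies not a), w0   [neg-implies-rule on 1]
3. not Box not Box (not c implies not a), w0   [neg-implies-rule on 1]
4. not (not c implies not a), w1   [neg-Box-rule on 2: fresh world w1, w0Rw1]
5. not c, w1   [neg-implies-rule on 4]
6. a, w1   [neg-implies-rule on 4]
7. Box (not c implies not a), w2   [neg-Box-rule on 3: fresh world w2, w0Rw2]
8. not c implies not a, w0   [Box-rule on 7 via w2Rw0]
9. not c implies not a, w1   [Box-rule on 7 via w2Rw1]
10. not c implies not a, w2   [Box-rule on 7 via w2Rw2]
11. not a, w0   [implies-rule on 8 (branches; this branch)]
12. not a, w1   [implies-rule on 9 (branches; this branch)]
Accessibility: w0Rw0, w0Rw1, w0Rw2, w1Rw0, w1Rw1, w1Rw2, w2Rw0, w2Rw1, w2Rw2
Branch closes: a and not a both at w1.
Every branch closes (one shown): valid in S5.
S4-tableau for the negation not (not Box (not c implies not a) implies Box not Box (not c implies not a)):
1. not (not Box (not c implies not a) implies Box not Box (not c implies not a)), w0
2. not Box (not c implies not a), w0   [neg-implies-rule on 1]
3. not Box not Box (not c implies not a), w0   [neg-implies-rule on 1]
4. not (not c implies not a), w1   [neg-Box-rule on 2: fresh world w1, w0Rw1]
5. not c, w1   [neg-implies-rule on 4]
6. a, w1   [neg-implies-rule on 4]
7. Box (not c implies not a), w2   [neg-Box-rule on 3: fresh world w2, w0Rw2]
8. not c implies not a, w2   [Box-rule on 7 via w2Rw2]
9. not a, w2   [implies-rule on 8 (branches; this branch)]
Accessibility: w0Rw0, w0Rw1, w0Rw2, w1Rw1, w2Rw2
Complete open branch: countermodel on an S4-frame, so not valid in S4, nor in K, T (the same frame is also a K-frame and a T-frame).

S5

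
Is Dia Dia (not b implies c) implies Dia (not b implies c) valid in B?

Tableau for the negation not (Dia Dia (not b implies c) implies Dia (not b implies c)):
1. not (Dia Dia (not b implies c) implies Dia (not b implies c)), 0
2. Dia Dia (not b implies c), 0
3. not Dia (not b implies c), 0
4. not (not b implies c), 0
5. not b, 0
6. not c, 0
7. Dia (not b implies c), 1
8. not (not b implies c), 1
9. not b, 1
10. not c, 1
11. not b implies c, 2
12. c, 2
Accessibility: 0R0, 0R1, 1R0, 1R1, 1R2, 2R1, 2R2
The negation has an open branch (countermodel exists).

Not valid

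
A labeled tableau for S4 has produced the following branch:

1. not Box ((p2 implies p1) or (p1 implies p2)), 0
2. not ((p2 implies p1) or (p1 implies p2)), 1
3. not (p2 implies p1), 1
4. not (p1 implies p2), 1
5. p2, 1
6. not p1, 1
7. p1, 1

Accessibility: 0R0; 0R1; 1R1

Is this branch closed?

Yes, closed

Both p1 and not p1 appear at 1.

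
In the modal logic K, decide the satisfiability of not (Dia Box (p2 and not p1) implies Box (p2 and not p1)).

1. not (Dia Box (p2 and not p1) implies Box (p2 and not p1)), u
2. Dia Box (p2 and not p1), u
3. not Box (p2 and not p1), u
4. Box (p2 and not p1), v
5. not (p2 and not p1), w
6. p1, w
Accessibility: uRv, uRw

Yes, satisfiable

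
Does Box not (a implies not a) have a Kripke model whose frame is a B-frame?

Yes, satisfiable

1. Box not (a implies not a), u
2. not (a implies not a), u
3. a, u
Accessibility: uRu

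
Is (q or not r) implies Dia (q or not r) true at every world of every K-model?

No, not valid

Tableau for the negation not ((q or not r) implies Dia (q or not r)):
1. not ((q or not r) implies Dia (q or not r)), 0
2. q or not r, 0
3. not Dia (q or not r), 0
4. not r, 0
The negation has an open branch (countermodel exists).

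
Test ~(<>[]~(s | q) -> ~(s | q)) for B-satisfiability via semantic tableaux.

1. ~(<>[]~(s | q) -> ~(s | q)), u
2. <>[]~(s | q), u
3. s | q, u
4. q, u
5. []~(s | q), v
6. ~(s | q), u
7. ~s, u
8. ~q, u
Accessibility: uRu, uRv, vRu, vRv
Branch closes: q and ~q both at u.
Every branch closes; the branch above is one of them.

Unsatisfiable (every branch closes)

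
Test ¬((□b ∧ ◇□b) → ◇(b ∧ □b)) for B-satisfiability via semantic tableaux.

1. ¬((□b ∧ ◇□b) → ◇(b ∧ □b)), 0
2. □b ∧ ◇□b, 0
3. ¬◇(b ∧ □b), 0
4. □b, 0
5. ◇□b, 0
6. ¬(b ∧ □b), 0
7. b, 0
8. ¬□b, 0
9. □b, 1
10. ¬(b ∧ □b), 1
11. b, 1
12. ¬□b, 1
13. ¬b, 2
14. ¬(b ∧ □b), 2
15. b, 2
Accessibility: 0R0, 0R1, 0R2, 1R0, 1R1, 2R0, 2R2
Branch closes: b and ¬b both at 2.
All branches of the tableau close; one closing branch shown above.

Unsatisfiable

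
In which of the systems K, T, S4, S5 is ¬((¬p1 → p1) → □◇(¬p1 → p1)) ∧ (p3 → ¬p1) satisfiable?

K, T, S4

S5-tableau for the formula:
1. ¬((¬p1 → p1) → □◇(¬p1 → p1)) ∧ (p3 → ¬p1), w0
2. ¬((¬p1 → p1) → □◇(¬p1 → p1)), w0   [∧-rule on 1]
3. p3 → ¬p1, w0   [∧-rule on 1]
4. ¬p1 → p1, w0   [¬→-rule on 2]
5. ¬□◇(¬p1 → p1), w0   [¬→-rule on 2]
6. ¬p3, w0   [→-rule on 3 (branches; this branch)]
7. p1, w0   [→-rule on 4 (branches; this branch)]
8. ¬◇(¬p1 → p1), w1   [¬□-rule on 5: fresh world w1, w0Rw1]
9. ¬(¬p1 → p1), w0   [¬◇-rule on 8 via w1Rw0]
10. ¬p1, w0   [¬→-rule on 9]
Accessibility: w0Rw0, w0Rw1, w1Rw0, w1Rw1
Branch closes: p1 and ¬p1 both at w0.
Every branch closes (one shown): unsatisfiable in S5.
S4-tableau for the formula:
1. ¬((¬p1 → p1) → □◇(¬p1 → p1)) ∧ (p3 → ¬p1), w0
2. ¬((¬p1 → p1) → □◇(¬p1 → p1)), w0   [∧-rule on 1]
3. p3 → ¬p1, w0   [∧-rule on 1]
4. ¬p1 → p1, w0   [¬→-rule on 2]
5. ¬□◇(¬p1 → p1), w0   [¬→-rule on 2]
6. ¬p3, w0   [→-rule on 3 (branches; this branch)]
7. p1, w0   [→-rule on 4 (branches; this branch)]
8. ¬◇(¬p1 → p1), w1   [¬□-rule on 5: fresh world w1, w0Rw1]
9. ¬(¬p1 → p1), w1   [¬◇-rule on 8 via w1Rw1]
10. ¬p1, w1   [¬→-rule on 9]
Accessibility: w0Rw0, w0Rw1, w1Rw1
Complete open branch: satisfiable in S4, hence also in K, T (this S4-model is also a K-model and a T-model).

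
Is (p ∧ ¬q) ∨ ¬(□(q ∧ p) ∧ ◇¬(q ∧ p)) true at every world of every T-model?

Tableau for the negation ¬((p ∧ ¬q) ∨ ¬(□(q ∧ p) ∧ ◇¬(q ∧ p))):
1. ¬((p ∧ ¬q) ∨ ¬(□(q ∧ p) ∧ ◇¬(q ∧ p))), u
2. ¬(p ∧ ¬q), u
3. □(q ∧ p) ∧ ◇¬(q ∧ p), u
4. □(q ∧ p), u
5. ◇¬(q ∧ p), u
6. q ∧ p, u
7. q, u
8. p, u
9. ¬(q ∧ p), v
10. q ∧ p, v
11. q, v
12. p, v
13. ¬p, v
Accessibility: uRu, uRv, vRv
Branch closes: p and ¬p both at v.
All branches of the negation close; one closing branch shown above.

Valid in T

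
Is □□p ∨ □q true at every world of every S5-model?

Not valid

Tableau for the negation ¬(□□p ∨ □q):
1. ¬(□□p ∨ □q), w0
2. ¬□□p, w0
3. ¬□q, w0
4. ¬□p, w1
5. ¬q, w2
6. ¬p, w3
Accessibility: w0Rw0, w0Rw1, w0Rw2, w0Rw3, w1Rw0, w1Rw1, w1Rw2, w1Rw3, w2Rw0, w2Rw1, w2Rw2, w2Rw3, w3Rw0, w3Rw1, w3Rw2, w3Rw3
The negation has an open branch (countermodel exists).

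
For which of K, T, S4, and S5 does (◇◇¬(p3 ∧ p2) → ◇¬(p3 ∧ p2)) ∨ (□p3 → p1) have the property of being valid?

S4, S5

T-tableau for the negation ¬((◇◇¬(p3 ∧ p2) → ◇¬(p3 ∧ p2)) ∨ (□p3 → p1)):
1. ¬((◇◇¬(p3 ∧ p2) → ◇¬(p3 ∧ p2)) ∨ (□p3 → p1)), w0
2. ¬(◇◇¬(p3 ∧ p2) → ◇¬(p3 ∧ p2)), w0
3. ¬(□p3 → p1), w0
4. ◇◇¬(p3 ∧ p2), w0
5. ¬◇¬(p3 ∧ p2), w0
6. □p3, w0
7. ¬p1, w0
8. p3 ∧ p2, w0
9. p3, w0
10. p2, w0
11. ◇¬(p3 ∧ p2), w1
12. p3 ∧ p2, w1
13. p3, w1
14. p2, w1
15. ¬(p3 ∧ p2), w2
16. ¬p2, w2
Accessibility: w0Rw0, w0Rw1, w1Rw1, w1Rw2, w2Rw2
Complete open branch: countermodel on a T-frame, so not valid in T, nor in K (the same frame is also a K-frame).
S4-tableau for the negation ¬((◇◇¬(p3 ∧ p2) → ◇¬(p3 ∧ p2)) ∨ (□p3 → p1)):
1. ¬((◇◇¬(p3 ∧ p2) → ◇¬(p3 ∧ p2)) ∨ (□p3 → p1)), w0
2. ¬(◇◇¬(p3 ∧ p2) → ◇¬(p3 ∧ p2)), w0
3. ¬(□p3 → p1), w0
4. ◇◇¬(p3 ∧ p2), w0
5. ¬◇¬(p3 ∧ p2), w0
6. □p3, w0
7. ¬p1, w0
8. p3 ∧ p2, w0
9. p3, w0
10. p2, w0
11. ◇¬(p3 ∧ p2), w1
12. p3 ∧ p2, w1
13. p3, w1
14. p2, w1
15. ¬(p3 ∧ p2), w2
16. p3 ∧ p2, w2
17. p3, w2
18. p2, w2
19. ¬p2, w2
Accessibility: w0Rw0, w0Rw1, w0Rw2, w1Rw1, w1Rw2, w2Rw2
Branch closes: p2 and ¬p2 both at w2.
Every branch closes (one shown): valid in S4, hence also in S5 (every theorem of S4 is a theorem of S5).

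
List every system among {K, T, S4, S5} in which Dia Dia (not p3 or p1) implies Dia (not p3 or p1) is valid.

S4, S5

T-tableau for the negation not (Dia Dia (not p3 or p1) implies Dia (not p3 or p1)):
1. not (Dia Dia (not p3 or p1) implies Dia (not p3 or p1)), w0
2. Dia Dia (not p3 or p1), w0
3. not Dia (not p3 or p1), w0
4. not (not p3 or p1), w0
5. p3, w0
6. not p1, w0
7. Dia (not p3 or p1), w1
8. not (not p3 or p1), w1
9. p3, w1
10. not p1, w1
11. not p3 or p1, w2
12. p1, w2
Accessibility: w0Rw0, w0Rw1, w1Rw1, w1Rw2, w2Rw2
Complete open branch: countermodel on a T-frame, so not valid in T, nor in K (the same frame is also a K-frame).
S4-tableau for the negation not (Dia Dia (not p3 or p1) implies Dia (not p3 or p1)):
1. not (Dia Dia (not p3 or p1) implies Dia (not p3 or p1)), w0
2. Dia Dia (not p3 or p1), w0
3. not Dia (not p3 or p1), w0
4. not (not p3 or p1), w0
5. p3, w0
6. not p1, w0
7. Dia (not p3 or p1), w1
8. not (not p3 or p1), w1
9. p3, w1
10. not p1, w1
11. not p3 or p1, w2
12. not (not p3 or p1), w2
13. p3, w2
14. not p1, w2
15. p1, w2
Accessibility: w0Rw0, w0Rw1, w0Rw2, w1Rw1, w1Rw2, w2Rw2
Branch closes: p1 and not p1 both at w2.
Every branch closes (one shown): valid in S4, hence also in S5 (every theorem of S4 is a theorem of S5).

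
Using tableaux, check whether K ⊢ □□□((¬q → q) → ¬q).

Tableau for the negation ¬□□□((¬q → q) → ¬q):
1. ¬□□□((¬q → q) → ¬q), 0
2. ¬□□((¬q → q) → ¬q), 1
3. ¬□((¬q → q) → ¬q), 2
4. ¬((¬q → q) → ¬q), 3
5. ¬q → q, 3
6. q, 3
Accessibility: 0R1, 1R2, 2R3
The negation has an open branch (countermodel exists).

Not valid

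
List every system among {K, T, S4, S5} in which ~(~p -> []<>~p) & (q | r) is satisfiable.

K, T, S4

S5-tableau for the formula:
1. ~(~p -> []<>~p) & (q | r), 0
2. ~(~p -> []<>~p), 0
3. q | r, 0
4. ~p, 0
5. ~[]<>~p, 0
6. r, 0
7. ~<>~p, 1
8. p, 0
Accessibility: 0R0, 0R1, 1R0, 1R1
Branch closes: p and ~p both at 0.
Every branch closes (one shown): unsatisfiable in S5.
S4-tableau for the formula:
1. ~(~p -> []<>~p) & (q | r), 0
2. ~(~p -> []<>~p), 0
3. q | r, 0
4. ~p, 0
5. ~[]<>~p, 0
6. r, 0
7. ~<>~p, 1
8. p, 1
Accessibility: 0R0, 0R1, 1R1
Complete open branch: satisfiable in S4, hence also in K, T (this S4-model is also a K-model and a T-model).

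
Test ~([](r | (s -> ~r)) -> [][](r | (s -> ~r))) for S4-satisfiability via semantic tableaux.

Unsatisfiable

1. ~([](r | (s -> ~r)) -> [][](r | (s -> ~r))), 0
2. [](r | (s -> ~r)), 0
3. ~[][](r | (s -> ~r)), 0
4. r | (s -> ~r), 0
5. s -> ~r, 0
6. ~r, 0
7. ~[](r | (s -> ~r)), 1
8. r | (s -> ~r), 1
9. s -> ~r, 1
10. ~r, 1
11. ~(r | (s -> ~r)), 2
12. ~r, 2
13. ~(s -> ~r), 2
14. s, 2
15. r, 2
Accessibility: 0R0, 0R1, 0R2, 1R1, 1R2, 2R2
Branch closes: r and ~r both at 2.
(One branch shown.) All branches close.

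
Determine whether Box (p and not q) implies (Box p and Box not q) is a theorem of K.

Yes, valid

Tableau for the negation not (Box (p and not q) implies (Box p and Box not q)):
1. not (Box (p and not q) implies (Box p and Box not q)), u
2. Box (p and not q), u   [neg-implies-rule on 1]
3. not (Box p and Box not q), u   [neg-implies-rule on 1]
4. not Box not q, u   [neg-and-rule on 3 (branches; this branch)]
5. q, v   [neg-Box-rule on 4: fresh world v, uRv]
6. p and not q, v   [Box-rule on 2 via uRv]
7. p, v   [and-rule on 6]
8. not q, v   [and-rule on 6]
Accessibility: uRv
Branch closes: q and not q both at v.
Every branch of the negation's tableau closes; the branch above is one of them.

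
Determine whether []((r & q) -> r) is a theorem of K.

Tableau for the negation ~[]((r & q) -> r):
1. ~[]((r & q) -> r), w0
2. ~((r & q) -> r), w1
3. r & q, w1
4. ~r, w1
5. r, w1
6. q, w1
Accessibility: w0Rw1
Branch closes: r and ~r both at w1.
Every branch of the negation's tableau closes; the branch above is one of them.

Valid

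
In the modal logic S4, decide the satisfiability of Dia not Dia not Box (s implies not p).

Satisfiable

1. Dia not Dia not Box (s implies not p), 0
2. not Dia not Box (s implies not p), 1
3. Box (s implies not p), 1
4. s implies not p, 1
5. not p, 1
Accessibility: 0R0, 0R1, 1R1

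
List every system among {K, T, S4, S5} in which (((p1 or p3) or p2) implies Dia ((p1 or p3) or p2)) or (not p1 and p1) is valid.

T-tableau for the negation not ((((p1 or p3) or p2) implies Dia ((p1 or p3) or p2)) or (not p1 and p1)):
1. not ((((p1 or p3) or p2) implies Dia ((p1 or p3) or p2)) or (not p1 and p1)), u
2. not (((p1 or p3) or p2) implies Dia ((p1 or p3) or p2)), u
3. not (not p1 and p1), u
4. (p1 or p3) or p2, u
5. not Dia ((p1 or p3) or p2), u
6. not ((p1 or p3) or p2), u
7. not (p1 or p3), u
8. not p2, u
9. not p1, u
10. not p3, u
11. p1 or p3, u
12. p3, u
Accessibility: uRu
Branch closes: p3 and not p3 both at u.
Every branch closes (one shown): valid in T, hence also in S4, S5 (every theorem of T is a theorem of S4 and S5).
K-tableau for the negation not ((((p1 or p3) or p2) implies Dia ((p1 or p3) or p2)) or (not p1 and p1)):
1. not ((((p1 or p3) or p2) implies Dia ((p1 or p3) or p2)) or (not p1 and p1)), u
2. not (((p1 or p3) or p2) implies Dia ((p1 or p3) or p2)), u
3. not (not p1 and p1), u
4. (p1 or p3) or p2, u
5. not Dia ((p1 or p3) or p2), u
6. not p1, u
7. p2, u
Complete open branch: countermodel on a K-frame, so not valid in K.

T, S4, S5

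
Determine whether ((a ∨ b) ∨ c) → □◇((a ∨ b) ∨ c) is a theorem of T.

Not valid

Tableau for the negation ¬(((a ∨ b) ∨ c) → □◇((a ∨ b) ∨ c)):
1. ¬(((a ∨ b) ∨ c) → □◇((a ∨ b) ∨ c)), 0
2. (a ∨ b) ∨ c, 0   [¬→-rule on 1]
3. ¬□◇((a ∨ b) ∨ c), 0   [¬→-rule on 1]
4. c, 0   [∨-rule on 2 (branches; this branch)]
5. ¬◇((a ∨ b) ∨ c), 1   [¬□-rule on 3: fresh world 1, 0R1]
6. ¬((a ∨ b) ∨ c), 1   [¬◇-rule on 5 via 1R1]
7. ¬(a ∨ b), 1   [¬∨-rule on 6]
8. ¬c, 1   [¬∨-rule on 6]
9. ¬a, 1   [¬∨-rule on 7]
10. ¬b, 1   [¬∨-rule on 7]
Accessibility: 0R0, 0R1, 1R1
The negation has an open branch (countermodel exists).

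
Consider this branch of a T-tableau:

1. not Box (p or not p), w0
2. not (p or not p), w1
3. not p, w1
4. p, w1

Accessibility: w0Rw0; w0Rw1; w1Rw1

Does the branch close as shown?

Closed

Both p and not p appear at w1.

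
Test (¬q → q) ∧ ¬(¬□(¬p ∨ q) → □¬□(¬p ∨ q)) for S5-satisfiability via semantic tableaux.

1. (¬q → q) ∧ ¬(¬□(¬p ∨ q) → □¬□(¬p ∨ q)), w0
2. ¬q → q, w0   [∧-rule on 1]
3. ¬(¬□(¬p ∨ q) → □¬□(¬p ∨ q)), w0   [∧-rule on 1]
4. ¬□(¬p ∨ q), w0   [¬→-rule on 3]
5. ¬□¬□(¬p ∨ q), w0   [¬→-rule on 3]
6. q, w0   [→-rule on 2 (branches; this branch)]
7. ¬(¬p ∨ q), w1   [¬□-rule on 4: fresh world w1, w0Rw1]
8. p, w1   [¬∨-rule on 7]
9. ¬q, w1   [¬∨-rule on 7]
10. □(¬p ∨ q), w2   [¬□-rule on 5: fresh world w2, w0Rw2]
11. ¬p ∨ q, w0   [□-rule on 10 via w2Rw0]
12. ¬p ∨ q, w1   [□-rule on 10 via w2Rw1]
13. ¬p ∨ q, w2   [□-rule on 10 via w2Rw2]
14. q, w1   [∨-rule on 12 (branches; this branch)]
Accessibility: w0Rw0, w0Rw1, w0Rw2, w1Rw0, w1Rw1, w1Rw2, w2Rw0, w2Rw1, w2Rw2
Branch closes: q and ¬q both at w1.
Every branch closes; the branch above is one of them.

Unsatisfiable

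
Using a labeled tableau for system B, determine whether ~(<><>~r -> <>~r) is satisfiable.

Satisfiable (open branch found)

1. ~(<><>~r -> <>~r), 0
2. <><>~r, 0
3. ~<>~r, 0
4. r, 0
5. <>~r, 1
6. r, 1
7. ~r, 2
Accessibility: 0R0, 0R1, 1R0, 1R1, 1R2, 2R1, 2R2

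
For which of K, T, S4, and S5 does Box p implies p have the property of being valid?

T, S4, S5

K-tableau for the negation not (Box p implies p):
1. not (Box p implies p), 0
2. Box p, 0   [neg-implies-rule on 1]
3. not p, 0   [neg-implies-rule on 1]
Complete open branch: countermodel on a K-frame, so not valid in K.
T-tableau for the negation not (Box p implies p):
1. not (Box p implies p), 0
2. Box p, 0   [neg-implies-rule on 1]
3. not p, 0   [neg-implies-rule on 1]
4. p, 0   [Box-rule on 2 via 0R0]
Accessibility: 0R0
Branch closes: p and not p both at 0.
Every branch closes (one shown): valid in T, hence also in S4, S5 (every theorem of T is a theorem of S4 and S5).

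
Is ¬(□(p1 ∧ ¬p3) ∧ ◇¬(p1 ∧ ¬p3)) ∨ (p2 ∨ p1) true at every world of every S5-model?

Tableau for the negation ¬(¬(□(p1 ∧ ¬p3) ∧ ◇¬(p1 ∧ ¬p3)) ∨ (p2 ∨ p1)):
1. ¬(¬(□(p1 ∧ ¬p3) ∧ ◇¬(p1 ∧ ¬p3)) ∨ (p2 ∨ p1)), w0
2. □(p1 ∧ ¬p3) ∧ ◇¬(p1 ∧ ¬p3), w0   [¬∨-rule on 1]
3. ¬(p2 ∨ p1), w0   [¬∨-rule on 1]
4. □(p1 ∧ ¬p3), w0   [∧-rule on 2]
5. ◇¬(p1 ∧ ¬p3), w0   [∧-rule on 2]
6. ¬p2, w0   [¬∨-rule on 3]
7. ¬p1, w0   [¬∨-rule on 3]
8. p1 ∧ ¬p3, w0   [□-rule on 4 via w0Rw0]
9. p1, w0   [∧-rule on 8]
10. ¬p3, w0   [∧-rule on 8]
Accessibility: w0Rw0
Branch closes: p1 and ¬p1 both at w0.
Every branch of the negation's tableau closes; the branch above is one of them.

Valid in S5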